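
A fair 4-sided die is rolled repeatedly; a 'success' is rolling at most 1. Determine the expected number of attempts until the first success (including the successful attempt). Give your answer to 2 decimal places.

For a geometric distribution, E[trials] = 1/p = 1/(1/4) = 4.
≈ 4.00

4.00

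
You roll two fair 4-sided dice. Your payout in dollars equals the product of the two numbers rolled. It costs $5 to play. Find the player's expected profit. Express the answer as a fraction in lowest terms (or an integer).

5/4 dollars

Distribution of the product of the two numbers rolled: 1 w.p. 1/16, 2 w.p. 1/8, 3 w.p. 1/8, 4 w.p. 3/16, 6 w.p. 1/8, 8 w.p. 1/8, …
E[payout] = (1/16)·1 + (1/8)·2 + (1/8)·3 + (3/16)·4 + (1/8)·6 + (1/8)·8 + (1/16)·9 + (1/8)·12 + (1/16)·16 = 25/4
Expected profit = 25/4 − 5 = 5/4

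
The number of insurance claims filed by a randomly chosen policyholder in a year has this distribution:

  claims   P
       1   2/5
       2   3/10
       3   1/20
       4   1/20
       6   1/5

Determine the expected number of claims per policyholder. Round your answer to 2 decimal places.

2.55

E[X] = (2/5)·1 + (3/10)·2 + (1/20)·3 + (1/20)·4 + (1/5)·6
     = 51/20 ≈ 2.55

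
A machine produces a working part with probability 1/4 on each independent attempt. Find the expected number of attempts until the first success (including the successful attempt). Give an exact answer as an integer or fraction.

For a geometric distribution, E[trials] = 1/p = 1/(1/4) = 4.

4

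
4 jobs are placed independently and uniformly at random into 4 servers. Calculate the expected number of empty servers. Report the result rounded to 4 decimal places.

1.2656

Let Xⱼ=1 if server j is empty. P(Xⱼ=1) = ((4-1)/4)^4 = 81/256.
By linearity, E[#empty] = 4·81/256 = 81/64.
≈ 1.2656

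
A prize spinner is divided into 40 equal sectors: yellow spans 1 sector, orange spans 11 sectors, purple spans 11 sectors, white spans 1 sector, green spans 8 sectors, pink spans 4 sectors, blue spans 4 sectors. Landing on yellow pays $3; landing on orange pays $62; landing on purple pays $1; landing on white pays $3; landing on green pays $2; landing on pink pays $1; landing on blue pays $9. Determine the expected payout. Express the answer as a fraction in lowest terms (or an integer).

151/8 dollars

E[payout] = (1/40)·3 + (11/40)·62 + (11/40)·1 + (1/40)·3 + (8/40)·2 + (4/40)·1 + (4/40)·9 = 151/8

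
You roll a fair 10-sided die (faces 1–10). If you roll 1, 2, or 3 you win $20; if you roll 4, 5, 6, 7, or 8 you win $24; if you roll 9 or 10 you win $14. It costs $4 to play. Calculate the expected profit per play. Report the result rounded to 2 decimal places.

$16.80

E[payout] = (1/5)·14 + (3/10)·20 + (1/2)·24 = 104/5
Expected profit = 104/5 − 4 = 84/5 ≈ $16.80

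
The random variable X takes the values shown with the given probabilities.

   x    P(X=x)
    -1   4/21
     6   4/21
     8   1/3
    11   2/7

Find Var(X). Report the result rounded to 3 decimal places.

17.229

E[X] = (4/21)·(-1) + (4/21)·6 + (1/3)·8 + (2/7)·11 = 142/21
E[X²] = (4/21)·1 + (4/21)·36 + (1/3)·64 + (2/7)·121 = 1322/21
Var(X) = 1322/21 − (142/21)² = 7598/441 ≈ 17.229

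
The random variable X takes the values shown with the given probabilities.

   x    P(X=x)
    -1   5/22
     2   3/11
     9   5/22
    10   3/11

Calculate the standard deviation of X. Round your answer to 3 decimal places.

E[X] = 56/11, E[X²] = 47
Var(X) = E[X²] − (E[X])² = 47 − 3136/121 = 2551/121
SD(X) = √(2551/121) ≈ 4.592

4.592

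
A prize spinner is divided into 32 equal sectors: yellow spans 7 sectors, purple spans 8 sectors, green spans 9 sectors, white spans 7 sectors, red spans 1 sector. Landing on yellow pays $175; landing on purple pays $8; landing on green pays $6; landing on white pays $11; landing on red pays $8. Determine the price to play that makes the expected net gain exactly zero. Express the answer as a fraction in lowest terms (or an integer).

E[payout] = (7/32)·175 + (8/32)·8 + (9/32)·6 + (7/32)·11 + (1/32)·8 = 357/8
Fair fee = E[payout] = 357/8

357/8 dollars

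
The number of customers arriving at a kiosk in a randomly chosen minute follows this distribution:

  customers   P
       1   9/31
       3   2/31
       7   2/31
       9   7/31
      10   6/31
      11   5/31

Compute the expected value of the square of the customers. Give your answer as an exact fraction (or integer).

E[X²] = (9/31)·1 + (2/31)·9 + (2/31)·49 + (7/31)·81 + (6/31)·100 + (5/31)·121
     = 1897/31

1897/31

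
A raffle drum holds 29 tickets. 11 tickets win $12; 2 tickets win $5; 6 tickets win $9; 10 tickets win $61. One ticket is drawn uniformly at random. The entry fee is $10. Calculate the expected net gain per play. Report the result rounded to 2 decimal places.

$17.79

E[payout] = (11/29)·12 + (2/29)·5 + (6/29)·9 + (10/29)·61 = 806/29
Expected profit = 806/29 − 10 = 516/29 ≈ $17.79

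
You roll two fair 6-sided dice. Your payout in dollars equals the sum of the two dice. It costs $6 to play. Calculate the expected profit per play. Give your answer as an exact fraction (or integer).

$1

Distribution of the sum of the two dice: 2 w.p. 1/36, 3 w.p. 1/18, 4 w.p. 1/12, 5 w.p. 1/9, 6 w.p. 5/36, 7 w.p. 1/6, …
E[payout] = (1/36)·2 + (1/18)·3 + (1/12)·4 + (1/9)·5 + (5/36)·6 + (1/6)·7 + (5/36)·8 + (1/9)·9 + (1/12)·10 + (1/18)·11 + (1/36)·12 = 7
Expected profit = 7 − 6 = 1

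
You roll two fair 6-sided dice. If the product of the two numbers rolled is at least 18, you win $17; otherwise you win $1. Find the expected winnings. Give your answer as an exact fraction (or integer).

49/9 dollars

E[payout] = (13/18)·1 + (5/18)·17 = 49/9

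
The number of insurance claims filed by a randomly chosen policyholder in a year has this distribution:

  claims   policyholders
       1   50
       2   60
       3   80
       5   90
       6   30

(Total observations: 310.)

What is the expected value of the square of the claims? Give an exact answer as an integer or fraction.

14

Total = 310, so P(claims=1) = 50/310, etc.
E[X²] = (5/31)·1 + (6/31)·4 + (8/31)·9 + (9/31)·25 + (3/31)·36
     = 14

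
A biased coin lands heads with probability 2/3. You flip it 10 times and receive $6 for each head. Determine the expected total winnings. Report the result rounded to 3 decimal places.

E[#heads] = 10·2/3 = 20/3 (linearity over flips).
E[winnings] = 6·20/3 = 40.
≈ 40.000

$40.000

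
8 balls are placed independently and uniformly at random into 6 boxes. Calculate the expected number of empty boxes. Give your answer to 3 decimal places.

Let Xⱼ=1 if box j is empty. P(Xⱼ=1) = ((6-1)/6)^8 = 390625/1679616.
By linearity, E[#empty] = 6·390625/1679616 = 390625/279936.
≈ 1.395

1.395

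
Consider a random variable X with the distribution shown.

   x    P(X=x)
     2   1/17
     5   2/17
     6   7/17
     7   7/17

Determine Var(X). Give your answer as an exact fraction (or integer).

E[X] = (1/17)·2 + (2/17)·5 + (7/17)·6 + (7/17)·7 = 103/17
E[X²] = (1/17)·4 + (2/17)·25 + (7/17)·36 + (7/17)·49 = 649/17
Var(X) = 649/17 − (103/17)² = 424/289

424/289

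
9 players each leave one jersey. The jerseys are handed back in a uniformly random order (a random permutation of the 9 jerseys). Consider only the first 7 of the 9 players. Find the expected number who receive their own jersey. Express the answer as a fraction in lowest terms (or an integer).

Let Xᵢ = 1 if person i gets their own jersey. For each i, P(Xᵢ=1) = 1/9.
By linearity of expectation, E[X₁+…+X_7] = 7·(1/9) = 7/9.

7/9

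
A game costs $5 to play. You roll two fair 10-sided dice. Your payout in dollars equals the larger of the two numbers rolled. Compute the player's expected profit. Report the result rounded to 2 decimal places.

$2.15

Distribution of the larger of the two numbers rolled: 1 w.p. 1/100, 2 w.p. 3/100, 3 w.p. 1/20, 4 w.p. 7/100, 5 w.p. 9/100, 6 w.p. 11/100, …
E[payout] = (1/100)·1 + (3/100)·2 + (1/20)·3 + (7/100)·4 + (9/100)·5 + (11/100)·6 + (13/100)·7 + (3/20)·8 + (17/100)·9 + (19/100)·10 = 143/20
Expected profit = 143/20 − 5 = 43/20 ≈ $2.15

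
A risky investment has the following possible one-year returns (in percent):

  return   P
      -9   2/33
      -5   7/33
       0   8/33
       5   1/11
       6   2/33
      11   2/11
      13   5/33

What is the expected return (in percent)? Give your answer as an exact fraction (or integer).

E[X] = (2/33)·(-9) + (7/33)·(-5) + (8/33)·0 + (1/11)·5 + (2/33)·6 + (2/11)·11 + (5/33)·13
     = 35/11

35/11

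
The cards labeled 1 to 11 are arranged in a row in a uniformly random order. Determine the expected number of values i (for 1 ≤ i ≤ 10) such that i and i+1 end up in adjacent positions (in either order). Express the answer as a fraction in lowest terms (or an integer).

20/11

For each i ∈ {1,…,10}, let Xᵢ = 1 if i and i+1 are adjacent. P(Xᵢ=1) = 2·(11−1)!/11! = 2/11.
By linearity, E[ΣXᵢ] = (10)·(2/11) = 20/11.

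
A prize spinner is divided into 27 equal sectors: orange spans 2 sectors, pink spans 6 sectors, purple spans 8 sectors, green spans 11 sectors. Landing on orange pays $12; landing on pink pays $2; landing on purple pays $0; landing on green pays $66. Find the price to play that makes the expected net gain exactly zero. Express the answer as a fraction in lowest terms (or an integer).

254/9 dollars

E[payout] = (2/27)·12 + (6/27)·2 + (8/27)·0 + (11/27)·66 = 254/9
Fair fee = E[payout] = 254/9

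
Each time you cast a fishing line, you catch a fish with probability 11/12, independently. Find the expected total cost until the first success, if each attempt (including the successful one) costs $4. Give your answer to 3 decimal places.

E[#attempts] = 1/p = 12/11; E[cost] = 4·12/11 = 48/11.
≈ 4.364

$4.364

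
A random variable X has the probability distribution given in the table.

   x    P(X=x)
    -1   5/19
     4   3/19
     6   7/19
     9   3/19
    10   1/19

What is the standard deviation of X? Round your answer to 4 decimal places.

E[X] = 86/19, E[X²] = 648/19
Var(X) = E[X²] − (E[X])² = 648/19 − 7396/361 = 4916/361
SD(X) = √(4916/361) ≈ 3.6902

3.6902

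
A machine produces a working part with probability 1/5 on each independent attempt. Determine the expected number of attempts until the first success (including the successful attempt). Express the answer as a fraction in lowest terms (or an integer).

5

For a geometric distribution, E[trials] = 1/p = 1/(1/5) = 5.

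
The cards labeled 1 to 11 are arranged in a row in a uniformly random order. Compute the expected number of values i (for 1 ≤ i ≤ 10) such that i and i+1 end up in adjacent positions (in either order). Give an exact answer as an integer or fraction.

20/11

For each i ∈ {1,…,10}, let Xᵢ = 1 if i and i+1 are adjacent. P(Xᵢ=1) = 2·(11−1)!/11! = 2/11.
By linearity, E[ΣXᵢ] = (10)·(2/11) = 20/11.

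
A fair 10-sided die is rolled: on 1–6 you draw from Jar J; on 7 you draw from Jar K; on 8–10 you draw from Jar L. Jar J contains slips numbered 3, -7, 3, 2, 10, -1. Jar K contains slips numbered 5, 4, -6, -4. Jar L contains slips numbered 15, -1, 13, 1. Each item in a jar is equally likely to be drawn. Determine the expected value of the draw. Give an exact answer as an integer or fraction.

123/40

E[X | Jar J] = (3 − 7 + 3 + 2 + 10 − 1)/6 = 5/3
E[X | Jar K] = (5 + 4 − 6 − 4)/4 = -1/4
E[X | Jar L] = (15 − 1 + 13 + 1)/4 = 7
E[X] = (3/5)·5/3 + (1/10)·(-1/4) + (3/10)·7 = 123/40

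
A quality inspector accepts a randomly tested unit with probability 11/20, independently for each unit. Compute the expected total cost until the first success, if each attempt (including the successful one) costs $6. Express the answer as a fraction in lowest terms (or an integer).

120/11 dollars

E[#attempts] = 1/p = 20/11; E[cost] = 6·20/11 = 120/11.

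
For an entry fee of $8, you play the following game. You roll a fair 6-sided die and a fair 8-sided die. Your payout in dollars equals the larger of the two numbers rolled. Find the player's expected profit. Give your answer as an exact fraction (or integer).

-133/48 dollars

Distribution of the larger of the two numbers rolled: 1 w.p. 1/48, 2 w.p. 1/16, 3 w.p. 5/48, 4 w.p. 7/48, 5 w.p. 3/16, 6 w.p. 11/48, …
E[payout] = (1/48)·1 + (1/16)·2 + (5/48)·3 + (7/48)·4 + (3/16)·5 + (11/48)·6 + (1/8)·7 + (1/8)·8 = 251/48
Expected profit = 251/48 − 8 = -133/48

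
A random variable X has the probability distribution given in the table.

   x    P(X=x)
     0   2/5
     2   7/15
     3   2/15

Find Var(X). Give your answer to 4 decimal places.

E[X] = (2/5)·0 + (7/15)·2 + (2/15)·3 = 4/3
E[X²] = (2/5)·0 + (7/15)·4 + (2/15)·9 = 46/15
Var(X) = 46/15 − (4/3)² = 58/45 ≈ 1.2889

1.2889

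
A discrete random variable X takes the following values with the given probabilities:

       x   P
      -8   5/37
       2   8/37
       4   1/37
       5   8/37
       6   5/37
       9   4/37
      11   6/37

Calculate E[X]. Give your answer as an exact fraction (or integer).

152/37

E[X] = (5/37)·(-8) + (8/37)·2 + (1/37)·4 + (8/37)·5 + (5/37)·6 + (4/37)·9 + (6/37)·11
     = 152/37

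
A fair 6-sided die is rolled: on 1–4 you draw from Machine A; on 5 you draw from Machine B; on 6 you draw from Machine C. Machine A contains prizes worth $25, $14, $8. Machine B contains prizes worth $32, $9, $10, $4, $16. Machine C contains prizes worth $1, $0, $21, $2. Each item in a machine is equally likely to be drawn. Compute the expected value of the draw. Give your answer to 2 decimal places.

E[X | Machine A] = (25 + 14 + 8)/3 = 47/3
E[X | Machine B] = (32 + 9 + 10 + 4 + 16)/5 = 71/5
E[X | Machine C] = (1 + 0 + 21 + 2)/4 = 6
E[X] = (2/3)·47/3 + (1/6)·71/5 + (1/6)·6 = 1243/90 ≈ 13.81

$13.81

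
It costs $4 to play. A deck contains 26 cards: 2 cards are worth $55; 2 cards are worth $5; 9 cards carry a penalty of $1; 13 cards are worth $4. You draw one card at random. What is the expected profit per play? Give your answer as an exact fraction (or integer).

59/26 dollars

E[payout] = (2/26)·55 + (2/26)·5 + (9/26)·(-1) + (13/26)·4 = 163/26
Expected profit = 163/26 − 4 = 59/26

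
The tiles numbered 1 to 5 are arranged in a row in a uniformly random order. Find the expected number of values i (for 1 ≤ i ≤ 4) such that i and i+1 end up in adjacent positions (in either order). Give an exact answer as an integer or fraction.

8/5

For each i ∈ {1,…,4}, let Xᵢ = 1 if i and i+1 are adjacent. P(Xᵢ=1) = 2·(5−1)!/5! = 2/5.
By linearity, E[ΣXᵢ] = (4)·(2/5) = 8/5.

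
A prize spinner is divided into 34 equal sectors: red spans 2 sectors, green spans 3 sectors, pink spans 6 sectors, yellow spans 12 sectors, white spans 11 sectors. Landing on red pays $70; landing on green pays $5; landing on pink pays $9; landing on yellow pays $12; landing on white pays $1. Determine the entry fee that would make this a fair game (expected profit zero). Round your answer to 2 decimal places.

E[payout] = (2/34)·70 + (3/34)·5 + (6/34)·9 + (12/34)·12 + (11/34)·1 = 182/17
Fair fee = E[payout] = 182/17 ≈ $10.71

$10.71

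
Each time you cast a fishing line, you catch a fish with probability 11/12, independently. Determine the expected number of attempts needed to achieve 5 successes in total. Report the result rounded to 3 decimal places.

5.455

By linearity (sum of 5 independent geometric waits), E[trials] = 5/p = 5/(11/12) = 60/11.
≈ 5.455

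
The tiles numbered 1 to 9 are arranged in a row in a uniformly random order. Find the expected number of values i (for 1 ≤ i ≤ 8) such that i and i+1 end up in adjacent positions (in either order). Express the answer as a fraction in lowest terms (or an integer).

16/9

For each i ∈ {1,…,8}, let Xᵢ = 1 if i and i+1 are adjacent. P(Xᵢ=1) = 2·(9−1)!/9! = 2/9.
By linearity, E[ΣXᵢ] = (8)·(2/9) = 16/9.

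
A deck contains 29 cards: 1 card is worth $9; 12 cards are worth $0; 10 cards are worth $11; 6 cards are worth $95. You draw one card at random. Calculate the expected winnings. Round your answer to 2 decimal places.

E[payout] = (1/29)·9 + (12/29)·0 + (10/29)·11 + (6/29)·95 = 689/29
≈ $23.76

$23.76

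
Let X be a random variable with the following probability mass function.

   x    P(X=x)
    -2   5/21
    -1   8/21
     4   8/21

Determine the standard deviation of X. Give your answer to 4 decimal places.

E[X] = 2/3, E[X²] = 52/7
Var(X) = E[X²] − (E[X])² = 52/7 − 4/9 = 440/63
SD(X) = √(440/63) ≈ 2.6427

2.6427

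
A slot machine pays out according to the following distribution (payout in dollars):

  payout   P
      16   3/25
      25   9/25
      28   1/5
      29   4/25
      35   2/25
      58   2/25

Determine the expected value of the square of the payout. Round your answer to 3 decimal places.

E[X²] = (3/25)·256 + (9/25)·625 + (1/5)·784 + (4/25)·841 + (2/25)·1225 + (2/25)·3364
     = 4571/5 ≈ 914.200

914.200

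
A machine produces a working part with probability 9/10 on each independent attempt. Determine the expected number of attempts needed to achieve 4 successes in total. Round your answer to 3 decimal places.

By linearity (sum of 4 independent geometric waits), E[trials] = 4/p = 4/(9/10) = 40/9.
≈ 4.444

4.444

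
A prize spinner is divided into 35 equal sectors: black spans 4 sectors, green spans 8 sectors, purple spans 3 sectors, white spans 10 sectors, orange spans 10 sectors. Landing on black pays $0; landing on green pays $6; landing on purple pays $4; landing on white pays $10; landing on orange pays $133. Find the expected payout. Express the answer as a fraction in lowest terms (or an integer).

298/7 dollars

E[payout] = (4/35)·0 + (8/35)·6 + (3/35)·4 + (10/35)·10 + (10/35)·133 = 298/7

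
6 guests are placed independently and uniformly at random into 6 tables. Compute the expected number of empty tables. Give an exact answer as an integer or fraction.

15625/7776

Let Xⱼ=1 if table j is empty. P(Xⱼ=1) = ((6-1)/6)^6 = 15625/46656.
By linearity, E[#empty] = 6·15625/46656 = 15625/7776.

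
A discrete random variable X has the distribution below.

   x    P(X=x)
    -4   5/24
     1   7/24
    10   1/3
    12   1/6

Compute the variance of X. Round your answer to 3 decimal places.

E[X] = (5/24)·(-4) + (7/24)·1 + (1/3)·10 + (1/6)·12 = 115/24
E[X²] = (5/24)·16 + (7/24)·1 + (1/3)·100 + (1/6)·144 = 1463/24
Var(X) = 1463/24 − (115/24)² = 21887/576 ≈ 37.998

37.998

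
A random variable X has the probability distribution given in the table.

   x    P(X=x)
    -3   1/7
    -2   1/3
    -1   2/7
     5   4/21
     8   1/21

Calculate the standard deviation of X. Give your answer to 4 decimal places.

E[X] = -1/21, E[X²] = 75/7
Var(X) = E[X²] − (E[X])² = 75/7 − 1/441 = 4724/441
SD(X) = √(4724/441) ≈ 3.2729

3.2729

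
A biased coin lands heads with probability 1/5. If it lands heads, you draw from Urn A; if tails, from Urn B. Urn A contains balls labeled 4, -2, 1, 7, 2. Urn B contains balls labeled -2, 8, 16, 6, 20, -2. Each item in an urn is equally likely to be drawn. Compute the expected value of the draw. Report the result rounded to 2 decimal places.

E[X | Urn A] = (4 − 2 + 1 + 7 + 2)/5 = 12/5
E[X | Urn B] = (-2 + 8 + 16 + 6 + 20 − 2)/6 = 23/3
E[X] = (1/5)·12/5 + (4/5)·23/3 = 496/75 ≈ 6.61

6.61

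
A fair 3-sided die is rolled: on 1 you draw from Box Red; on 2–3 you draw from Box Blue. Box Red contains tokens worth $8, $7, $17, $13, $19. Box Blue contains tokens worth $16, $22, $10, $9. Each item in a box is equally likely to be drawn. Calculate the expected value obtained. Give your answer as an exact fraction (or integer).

E[X | Box Red] = (8 + 7 + 17 + 13 + 19)/5 = 64/5
E[X | Box Blue] = (16 + 22 + 10 + 9)/4 = 57/4
E[X] = (1/3)·64/5 + (2/3)·57/4 = 413/30

413/30 dollars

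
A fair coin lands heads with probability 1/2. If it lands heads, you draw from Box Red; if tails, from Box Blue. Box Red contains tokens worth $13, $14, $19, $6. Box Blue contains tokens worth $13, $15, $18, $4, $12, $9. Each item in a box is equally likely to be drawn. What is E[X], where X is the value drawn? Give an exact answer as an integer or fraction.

E[X | Box Red] = (13 + 14 + 19 + 6)/4 = 13
E[X | Box Blue] = (13 + 15 + 18 + 4 + 12 + 9)/6 = 71/6
E[X] = (1/2)·13 + (1/2)·71/6 = 149/12

149/12 dollars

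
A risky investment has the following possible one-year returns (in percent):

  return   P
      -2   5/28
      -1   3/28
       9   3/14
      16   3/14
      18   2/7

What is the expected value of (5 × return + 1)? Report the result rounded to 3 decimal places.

51.179

E[5x+1] = (5/28)·(-9) + (3/28)·(-4) + (3/14)·46 + (3/14)·81 + (2/7)·91
     = 1433/28 ≈ 51.179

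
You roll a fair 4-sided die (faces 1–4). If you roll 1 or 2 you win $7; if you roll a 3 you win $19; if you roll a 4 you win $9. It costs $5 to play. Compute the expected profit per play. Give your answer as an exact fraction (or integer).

11/2 dollars

E[payout] = (1/2)·7 + (1/4)·9 + (1/4)·19 = 21/2
Expected profit = 21/2 − 5 = 11/2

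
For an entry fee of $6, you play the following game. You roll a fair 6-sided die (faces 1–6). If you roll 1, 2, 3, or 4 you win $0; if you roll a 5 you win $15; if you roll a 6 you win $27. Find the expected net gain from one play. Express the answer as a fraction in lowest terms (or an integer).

$1

E[payout] = (2/3)·0 + (1/6)·15 + (1/6)·27 = 7
Expected profit = 7 − 6 = 1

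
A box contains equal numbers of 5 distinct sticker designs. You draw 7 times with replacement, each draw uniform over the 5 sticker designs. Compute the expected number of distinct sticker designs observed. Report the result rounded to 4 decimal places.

3.9514

Let Xⱼ=1 if type j appears at least once. P(Xⱼ=1) = 1 − ((5−1)/5)^7 = 61741/78125.
E[#distinct] = 5·61741/78125 = 61741/15625.
≈ 3.9514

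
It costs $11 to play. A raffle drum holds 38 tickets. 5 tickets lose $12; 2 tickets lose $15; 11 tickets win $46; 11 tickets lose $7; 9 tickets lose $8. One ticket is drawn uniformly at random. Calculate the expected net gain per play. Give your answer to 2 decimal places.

-$3.97

E[payout] = (5/38)·(-12) + (2/38)·(-15) + (11/38)·46 + (11/38)·(-7) + (9/38)·(-8) = 267/38
Expected profit = 267/38 − 11 = -151/38 ≈ -$3.97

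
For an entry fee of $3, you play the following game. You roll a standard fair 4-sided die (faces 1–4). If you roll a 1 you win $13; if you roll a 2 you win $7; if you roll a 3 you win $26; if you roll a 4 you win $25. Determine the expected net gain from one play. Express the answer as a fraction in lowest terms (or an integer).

E[payout] = (1/4)·7 + (1/4)·13 + (1/4)·25 + (1/4)·26 = 71/4
Expected profit = 71/4 − 3 = 59/4

59/4 dollars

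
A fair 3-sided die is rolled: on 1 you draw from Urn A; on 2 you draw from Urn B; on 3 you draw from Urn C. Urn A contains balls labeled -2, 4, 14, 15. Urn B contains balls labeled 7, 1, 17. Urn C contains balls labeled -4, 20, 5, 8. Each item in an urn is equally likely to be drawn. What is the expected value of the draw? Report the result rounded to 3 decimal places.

E[X | Urn A] = (-2 + 4 + 14 + 15)/4 = 31/4
E[X | Urn B] = (7 + 1 + 17)/3 = 25/3
E[X | Urn C] = (-4 + 20 + 5 + 8)/4 = 29/4
E[X] = (1/3)·31/4 + (1/3)·25/3 + (1/3)·29/4 = 70/9 ≈ 7.778

7.778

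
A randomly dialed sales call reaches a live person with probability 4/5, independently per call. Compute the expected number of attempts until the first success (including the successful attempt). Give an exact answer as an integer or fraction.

5/4

For a geometric distribution, E[trials] = 1/p = 1/(4/5) = 5/4.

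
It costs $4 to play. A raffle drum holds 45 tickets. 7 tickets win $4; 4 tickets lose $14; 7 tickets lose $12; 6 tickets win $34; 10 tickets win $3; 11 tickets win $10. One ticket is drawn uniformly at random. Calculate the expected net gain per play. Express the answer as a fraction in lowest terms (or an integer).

52/45 dollars

E[payout] = (7/45)·4 + (4/45)·(-14) + (7/45)·(-12) + (6/45)·34 + (10/45)·3 + (11/45)·10 = 232/45
Expected profit = 232/45 − 4 = 52/45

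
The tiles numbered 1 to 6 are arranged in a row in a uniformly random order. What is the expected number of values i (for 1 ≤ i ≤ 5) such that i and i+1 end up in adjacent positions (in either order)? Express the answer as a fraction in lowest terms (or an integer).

5/3

For each i ∈ {1,…,5}, let Xᵢ = 1 if i and i+1 are adjacent. P(Xᵢ=1) = 2·(6−1)!/6! = 2/6.
By linearity, E[ΣXᵢ] = (5)·(2/6) = 5/3.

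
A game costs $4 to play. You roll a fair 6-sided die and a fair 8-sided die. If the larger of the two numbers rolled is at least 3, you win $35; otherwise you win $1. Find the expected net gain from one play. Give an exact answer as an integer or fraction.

169/6 dollars

E[payout] = (1/12)·1 + (11/12)·35 = 193/6
Expected profit = 193/6 − 4 = 169/6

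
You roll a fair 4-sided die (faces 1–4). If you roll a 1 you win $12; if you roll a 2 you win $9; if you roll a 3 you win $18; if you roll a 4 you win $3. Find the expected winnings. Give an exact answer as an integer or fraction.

E[payout] = (1/4)·3 + (1/4)·9 + (1/4)·12 + (1/4)·18 = 21/2

21/2 dollars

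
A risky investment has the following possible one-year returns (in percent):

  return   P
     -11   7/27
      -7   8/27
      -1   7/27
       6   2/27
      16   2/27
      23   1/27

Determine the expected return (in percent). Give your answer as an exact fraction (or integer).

E[X] = (7/27)·(-11) + (8/27)·(-7) + (7/27)·(-1) + (2/27)·6 + (2/27)·16 + (1/27)·23
     = -73/27

-73/27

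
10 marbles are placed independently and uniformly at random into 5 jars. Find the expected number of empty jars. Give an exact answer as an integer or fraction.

Let Xⱼ=1 if jar j is empty. P(Xⱼ=1) = ((5-1)/5)^10 = 1048576/9765625.
By linearity, E[#empty] = 5·1048576/9765625 = 1048576/1953125.

1048576/1953125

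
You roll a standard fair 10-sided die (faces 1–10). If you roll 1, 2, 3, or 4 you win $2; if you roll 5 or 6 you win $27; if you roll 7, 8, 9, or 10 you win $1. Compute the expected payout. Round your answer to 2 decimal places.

E[payout] = (2/5)·1 + (2/5)·2 + (1/5)·27 = 33/5
≈ $6.60

$6.60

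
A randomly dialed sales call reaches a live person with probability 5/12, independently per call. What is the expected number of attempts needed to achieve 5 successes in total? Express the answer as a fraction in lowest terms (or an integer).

12

By linearity (sum of 5 independent geometric waits), E[trials] = 5/p = 5/(5/12) = 12.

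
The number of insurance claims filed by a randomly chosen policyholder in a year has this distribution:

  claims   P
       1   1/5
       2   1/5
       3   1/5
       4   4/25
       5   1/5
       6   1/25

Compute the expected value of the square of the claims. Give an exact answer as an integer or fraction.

59/5

E[X²] = (1/5)·1 + (1/5)·4 + (1/5)·9 + (4/25)·16 + (1/5)·25 + (1/25)·36
     = 59/5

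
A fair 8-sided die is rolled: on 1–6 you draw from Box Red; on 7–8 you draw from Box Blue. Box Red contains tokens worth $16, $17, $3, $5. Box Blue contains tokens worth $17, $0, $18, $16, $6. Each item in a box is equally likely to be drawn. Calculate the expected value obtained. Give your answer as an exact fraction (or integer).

843/80 dollars

E[X | Box Red] = (16 + 17 + 3 + 5)/4 = 41/4
E[X | Box Blue] = (17 + 0 + 18 + 16 + 6)/5 = 57/5
E[X] = (3/4)·41/4 + (1/4)·57/5 = 843/80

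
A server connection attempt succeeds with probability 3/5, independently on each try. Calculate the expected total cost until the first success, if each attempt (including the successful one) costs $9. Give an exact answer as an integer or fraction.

$15

E[#attempts] = 1/p = 5/3; E[cost] = 9·5/3 = 15.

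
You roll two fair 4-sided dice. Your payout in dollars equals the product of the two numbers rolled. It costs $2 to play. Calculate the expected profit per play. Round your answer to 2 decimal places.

Distribution of the product of the two numbers rolled: 1 w.p. 1/16, 2 w.p. 1/8, 3 w.p. 1/8, 4 w.p. 3/16, 6 w.p. 1/8, 8 w.p. 1/8, …
E[payout] = (1/16)·1 + (1/8)·2 + (1/8)·3 + (3/16)·4 + (1/8)·6 + (1/8)·8 + (1/16)·9 + (1/8)·12 + (1/16)·16 = 25/4
Expected profit = 25/4 − 2 = 17/4 ≈ $4.25

$4.25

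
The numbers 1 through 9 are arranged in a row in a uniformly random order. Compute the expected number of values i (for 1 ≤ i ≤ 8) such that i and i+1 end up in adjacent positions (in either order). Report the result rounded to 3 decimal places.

1.778

For each i ∈ {1,…,8}, let Xᵢ = 1 if i and i+1 are adjacent. P(Xᵢ=1) = 2·(9−1)!/9! = 2/9.
By linearity, E[ΣXᵢ] = (8)·(2/9) = 16/9.
≈ 1.778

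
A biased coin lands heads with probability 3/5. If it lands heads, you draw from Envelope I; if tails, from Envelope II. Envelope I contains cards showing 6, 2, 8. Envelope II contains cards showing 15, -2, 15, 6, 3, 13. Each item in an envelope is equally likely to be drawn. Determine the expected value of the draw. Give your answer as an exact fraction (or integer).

E[X | Envelope I] = (6 + 2 + 8)/3 = 16/3
E[X | Envelope II] = (15 − 2 + 15 + 6 + 3 + 13)/6 = 25/3
E[X] = (3/5)·16/3 + (2/5)·25/3 = 98/15

98/15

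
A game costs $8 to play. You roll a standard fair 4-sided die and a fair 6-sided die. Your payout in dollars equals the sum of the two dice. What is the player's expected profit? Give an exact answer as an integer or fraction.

Distribution of the sum of the two dice: 2 w.p. 1/24, 3 w.p. 1/12, 4 w.p. 1/8, 5 w.p. 1/6, 6 w.p. 1/6, 7 w.p. 1/6, …
E[payout] = (1/24)·2 + (1/12)·3 + (1/8)·4 + (1/6)·5 + (1/6)·6 + (1/6)·7 + (1/8)·8 + (1/12)·9 + (1/24)·10 = 6
Expected profit = 6 − 8 = -2

-$2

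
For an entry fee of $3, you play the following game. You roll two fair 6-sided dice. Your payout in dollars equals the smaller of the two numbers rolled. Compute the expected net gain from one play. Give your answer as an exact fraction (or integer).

-17/36 dollars

Distribution of the smaller of the two numbers rolled: 1 w.p. 11/36, 2 w.p. 1/4, 3 w.p. 7/36, 4 w.p. 5/36, 5 w.p. 1/12, 6 w.p. 1/36
E[payout] = (11/36)·1 + (1/4)·2 + (7/36)·3 + (5/36)·4 + (1/12)·5 + (1/36)·6 = 91/36
Expected profit = 91/36 − 3 = -17/36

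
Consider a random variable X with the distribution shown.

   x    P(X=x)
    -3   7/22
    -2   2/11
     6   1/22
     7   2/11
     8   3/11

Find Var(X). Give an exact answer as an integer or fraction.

12481/484

E[X] = (7/22)·(-3) + (2/11)·(-2) + (1/22)·6 + (2/11)·7 + (3/11)·8 = 53/22
E[X²] = (7/22)·9 + (2/11)·4 + (1/22)·36 + (2/11)·49 + (3/11)·64 = 695/22
Var(X) = 695/22 − (53/22)² = 12481/484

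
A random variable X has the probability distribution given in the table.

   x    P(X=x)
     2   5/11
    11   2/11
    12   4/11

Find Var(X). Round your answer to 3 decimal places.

23.289

E[X] = (5/11)·2 + (2/11)·11 + (4/11)·12 = 80/11
E[X²] = (5/11)·4 + (2/11)·121 + (4/11)·144 = 838/11
Var(X) = 838/11 − (80/11)² = 2818/121 ≈ 23.289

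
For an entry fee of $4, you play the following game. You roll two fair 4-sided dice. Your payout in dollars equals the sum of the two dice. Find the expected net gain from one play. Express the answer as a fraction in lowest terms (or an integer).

$1

Distribution of the sum of the two dice: 2 w.p. 1/16, 3 w.p. 1/8, 4 w.p. 3/16, 5 w.p. 1/4, 6 w.p. 3/16, 7 w.p. 1/8, …
E[payout] = (1/16)·2 + (1/8)·3 + (3/16)·4 + (1/4)·5 + (3/16)·6 + (1/8)·7 + (1/16)·8 = 5
Expected profit = 5 − 4 = 1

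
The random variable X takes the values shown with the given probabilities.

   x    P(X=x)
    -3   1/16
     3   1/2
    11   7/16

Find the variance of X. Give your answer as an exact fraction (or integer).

1311/64

E[X] = (1/16)·(-3) + (1/2)·3 + (7/16)·11 = 49/8
E[X²] = (1/16)·9 + (1/2)·9 + (7/16)·121 = 58
Var(X) = 58 − (49/8)² = 1311/64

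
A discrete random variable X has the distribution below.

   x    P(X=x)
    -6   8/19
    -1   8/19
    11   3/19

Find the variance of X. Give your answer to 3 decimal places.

E[X] = (8/19)·(-6) + (8/19)·(-1) + (3/19)·11 = -23/19
E[X²] = (8/19)·36 + (8/19)·1 + (3/19)·121 = 659/19
Var(X) = 659/19 − (-23/19)² = 11992/361 ≈ 33.219

33.219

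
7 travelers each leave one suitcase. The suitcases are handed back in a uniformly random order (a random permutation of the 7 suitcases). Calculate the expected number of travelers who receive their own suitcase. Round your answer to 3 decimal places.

Let Xᵢ = 1 if person i gets their own suitcase. For each i, P(Xᵢ=1) = 1/7.
By linearity of expectation, E[X₁+…+X_7] = 7·(1/7) = 1.
≈ 1.000

1.000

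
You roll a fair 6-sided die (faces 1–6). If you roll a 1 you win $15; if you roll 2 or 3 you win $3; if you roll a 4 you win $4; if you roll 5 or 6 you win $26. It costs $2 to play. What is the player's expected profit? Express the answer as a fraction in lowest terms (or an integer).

E[payout] = (1/3)·3 + (1/6)·4 + (1/6)·15 + (1/3)·26 = 77/6
Expected profit = 77/6 − 2 = 65/6

65/6 dollars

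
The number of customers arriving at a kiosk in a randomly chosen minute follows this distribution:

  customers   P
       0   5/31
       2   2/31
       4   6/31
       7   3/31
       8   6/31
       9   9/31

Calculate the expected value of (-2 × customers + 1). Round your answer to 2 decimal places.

-10.48

E[-2x+1] = (5/31)·1 + (2/31)·(-3) + (6/31)·(-7) + (3/31)·(-13) + (6/31)·(-15) + (9/31)·(-17)
     = -325/31 ≈ -10.48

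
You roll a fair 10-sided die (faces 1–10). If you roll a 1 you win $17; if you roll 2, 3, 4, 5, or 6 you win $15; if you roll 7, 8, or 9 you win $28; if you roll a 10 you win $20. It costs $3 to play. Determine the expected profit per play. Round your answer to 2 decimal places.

E[payout] = (1/2)·15 + (1/10)·17 + (1/10)·20 + (3/10)·28 = 98/5
Expected profit = 98/5 − 3 = 83/5 ≈ $16.60

$16.60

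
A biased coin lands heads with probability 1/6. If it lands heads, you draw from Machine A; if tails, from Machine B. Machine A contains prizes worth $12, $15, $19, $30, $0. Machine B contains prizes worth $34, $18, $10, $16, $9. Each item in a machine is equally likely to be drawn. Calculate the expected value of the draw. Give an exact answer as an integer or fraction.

E[X | Machine A] = (12 + 15 + 19 + 30 + 0)/5 = 76/5
E[X | Machine B] = (34 + 18 + 10 + 16 + 9)/5 = 87/5
E[X] = (1/6)·76/5 + (5/6)·87/5 = 511/30

511/30 dollars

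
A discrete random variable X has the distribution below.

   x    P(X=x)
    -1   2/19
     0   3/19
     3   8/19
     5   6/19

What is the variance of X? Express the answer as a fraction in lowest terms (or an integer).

E[X] = (2/19)·(-1) + (3/19)·0 + (8/19)·3 + (6/19)·5 = 52/19
E[X²] = (2/19)·1 + (3/19)·0 + (8/19)·9 + (6/19)·25 = 224/19
Var(X) = 224/19 − (52/19)² = 1552/361

1552/361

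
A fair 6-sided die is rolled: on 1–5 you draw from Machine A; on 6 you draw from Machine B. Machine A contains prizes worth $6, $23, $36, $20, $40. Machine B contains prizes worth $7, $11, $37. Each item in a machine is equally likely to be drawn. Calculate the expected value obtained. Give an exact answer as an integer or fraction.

E[X | Machine A] = (6 + 23 + 36 + 20 + 40)/5 = 25
E[X | Machine B] = (7 + 11 + 37)/3 = 55/3
E[X] = (5/6)·25 + (1/6)·55/3 = 215/9

215/9 dollars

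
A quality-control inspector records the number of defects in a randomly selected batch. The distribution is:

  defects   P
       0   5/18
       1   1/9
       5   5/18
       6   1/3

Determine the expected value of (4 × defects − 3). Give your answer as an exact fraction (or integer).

11

E[4x-3] = (5/18)·(-3) + (1/9)·1 + (5/18)·17 + (1/3)·21
     = 11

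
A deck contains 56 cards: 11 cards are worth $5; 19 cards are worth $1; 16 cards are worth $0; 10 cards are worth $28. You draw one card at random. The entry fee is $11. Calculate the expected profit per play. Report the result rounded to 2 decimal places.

-$4.68

E[payout] = (11/56)·5 + (19/56)·1 + (16/56)·0 + (10/56)·28 = 177/28
Expected profit = 177/28 − 11 = -131/28 ≈ -$4.68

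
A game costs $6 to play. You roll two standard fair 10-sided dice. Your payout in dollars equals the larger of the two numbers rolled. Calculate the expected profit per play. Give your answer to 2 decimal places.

Distribution of the larger of the two numbers rolled: 1 w.p. 1/100, 2 w.p. 3/100, 3 w.p. 1/20, 4 w.p. 7/100, 5 w.p. 9/100, 6 w.p. 11/100, …
E[payout] = (1/100)·1 + (3/100)·2 + (1/20)·3 + (7/100)·4 + (9/100)·5 + (11/100)·6 + (13/100)·7 + (3/20)·8 + (17/100)·9 + (19/100)·10 = 143/20
Expected profit = 143/20 − 6 = 23/20 ≈ $1.15

$1.15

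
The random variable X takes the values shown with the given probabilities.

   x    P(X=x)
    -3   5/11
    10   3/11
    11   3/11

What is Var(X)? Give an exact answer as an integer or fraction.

E[X] = (5/11)·(-3) + (3/11)·10 + (3/11)·11 = 48/11
E[X²] = (5/11)·9 + (3/11)·100 + (3/11)·121 = 708/11
Var(X) = 708/11 − (48/11)² = 5484/121

5484/121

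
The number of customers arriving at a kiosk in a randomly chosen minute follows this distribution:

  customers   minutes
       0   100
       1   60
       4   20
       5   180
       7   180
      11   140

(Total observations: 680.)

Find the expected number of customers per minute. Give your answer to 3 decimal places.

5.647

Total = 680, so P(customers=0) = 100/680, etc.
E[X] = (5/34)·0 + (3/34)·1 + (1/34)·4 + (9/34)·5 + (9/34)·7 + (7/34)·11
     = 96/17 ≈ 5.647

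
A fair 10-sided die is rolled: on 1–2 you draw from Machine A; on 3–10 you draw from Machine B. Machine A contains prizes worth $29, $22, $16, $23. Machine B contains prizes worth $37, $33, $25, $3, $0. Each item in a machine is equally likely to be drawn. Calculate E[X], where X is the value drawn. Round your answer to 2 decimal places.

E[X | Machine A] = (29 + 22 + 16 + 23)/4 = 45/2
E[X | Machine B] = (37 + 33 + 25 + 3 + 0)/5 = 98/5
E[X] = (1/5)·45/2 + (4/5)·98/5 = 1009/50 ≈ 20.18

$20.18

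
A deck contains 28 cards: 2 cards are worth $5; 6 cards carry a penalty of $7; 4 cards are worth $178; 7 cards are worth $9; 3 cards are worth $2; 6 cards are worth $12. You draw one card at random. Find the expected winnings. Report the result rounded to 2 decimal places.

E[payout] = (2/28)·5 + (6/28)·(-7) + (4/28)·178 + (7/28)·9 + (3/28)·2 + (6/28)·12 = 821/28
≈ $29.32

$29.32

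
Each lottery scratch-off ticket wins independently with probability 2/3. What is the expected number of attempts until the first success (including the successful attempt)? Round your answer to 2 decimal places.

1.50

For a geometric distribution, E[trials] = 1/p = 1/(2/3) = 3/2.
≈ 1.50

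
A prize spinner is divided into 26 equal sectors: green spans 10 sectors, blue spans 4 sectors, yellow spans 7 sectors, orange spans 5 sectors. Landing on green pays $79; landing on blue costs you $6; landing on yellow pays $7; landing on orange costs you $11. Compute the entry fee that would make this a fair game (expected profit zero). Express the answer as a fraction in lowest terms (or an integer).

380/13 dollars

E[payout] = (10/26)·79 + (4/26)·(-6) + (7/26)·7 + (5/26)·(-11) = 380/13
Fair fee = E[payout] = 380/13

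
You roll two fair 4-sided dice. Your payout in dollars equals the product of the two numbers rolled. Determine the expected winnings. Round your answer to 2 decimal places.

Distribution of the product of the two numbers rolled: 1 w.p. 1/16, 2 w.p. 1/8, 3 w.p. 1/8, 4 w.p. 3/16, 6 w.p. 1/8, 8 w.p. 1/8, …
E[payout] = (1/16)·1 + (1/8)·2 + (1/8)·3 + (3/16)·4 + (1/8)·6 + (1/8)·8 + (1/16)·9 + (1/8)·12 + (1/16)·16 = 25/4
≈ $6.25

$6.25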